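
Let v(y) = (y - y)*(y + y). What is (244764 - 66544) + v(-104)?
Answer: 178220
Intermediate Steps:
v(y) = 0 (v(y) = 0*(2*y) = 0)
(244764 - 66544) + v(-104) = (244764 - 66544) + 0 = 178220 + 0 = 178220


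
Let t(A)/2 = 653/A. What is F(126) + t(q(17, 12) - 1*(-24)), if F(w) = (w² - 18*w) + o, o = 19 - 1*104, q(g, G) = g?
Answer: 555749/41 ≈ 13555.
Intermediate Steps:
o = -85 (o = 19 - 104 = -85)
t(A) = 1306/A (t(A) = 2*(653/A) = 1306/A)
F(w) = -85 + w² - 18*w (F(w) = (w² - 18*w) - 85 = -85 + w² - 18*w)
F(126) + t(q(17, 12) - 1*(-24)) = (-85 + 126² - 18*126) + 1306/(17 - 1*(-24)) = (-85 + 15876 - 2268) + 1306/(17 + 24) = 13523 + 1306/41 = 555749/41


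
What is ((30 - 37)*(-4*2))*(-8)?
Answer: -448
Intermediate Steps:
((30 - 37)*(-4*2))*(-8) = -7*(-8)*(-8) = 56*(-8) = -448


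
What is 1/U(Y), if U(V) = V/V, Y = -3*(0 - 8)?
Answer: 1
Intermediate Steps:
Y = 24 (Y = -3*(-8) = 24)
U(V) = 1
1/U(Y) = 1/1 = 1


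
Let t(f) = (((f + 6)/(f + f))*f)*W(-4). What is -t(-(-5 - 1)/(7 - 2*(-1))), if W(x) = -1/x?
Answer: -⅚ ≈ -0.83333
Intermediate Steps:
t(f) = ¾ + f/8 (t(f) = (((f + 6)/(f + f))*f)*(-1/(-4)) = (((6 + f)/((2*f)))*f)*(-1*(-¼)) = (((6 + f)*(1/(2*f)))*f)*(¼) = (((6 + f)/(2*f))*f)*(¼) = (3 + f/2)*(¼) = ¾ + f/8)
-t(-(-5 - 1)/(7 - 2*(-1))) = -(¾ + (-(-5 - 1)/(7 - 2*(-1)))/8) = -(¾ + (-(-6)/(7 + 2))/8) = -(¾ + (-(-6)/9)/8) = -(¾ + (-1*(-⅔))/8) = -(¾ + (⅛)*(⅔)) = -(¾ + 1/12) = -1*⅚ = -⅚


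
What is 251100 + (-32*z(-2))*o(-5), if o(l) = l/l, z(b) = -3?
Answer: 251196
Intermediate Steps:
o(l) = 1
251100 + (-32*z(-2))*o(-5) = 251100 - 32*(-3)*1 = 251100 + 96*1 = 251100 + 96 = 251196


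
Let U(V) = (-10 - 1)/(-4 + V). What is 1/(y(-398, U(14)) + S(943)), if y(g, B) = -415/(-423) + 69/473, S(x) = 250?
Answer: 200079/50245232 ≈ 0.0039821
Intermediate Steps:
U(V) = -11/(-4 + V)
y(g, B) = 225482/200079 (y(g, B) = -415*(-1/423) + 69*(1/473) = 415/423 + 69/473 = 225482/200079)
1/(y(-398, U(14)) + S(943)) = 1/(225482/200079 + 250) = 1/(50245232/200079) = 200079/50245232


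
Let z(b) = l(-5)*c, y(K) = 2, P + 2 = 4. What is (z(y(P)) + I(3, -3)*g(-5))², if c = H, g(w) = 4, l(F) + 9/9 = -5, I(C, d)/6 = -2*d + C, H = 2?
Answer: 41616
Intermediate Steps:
P = 2 (P = -2 + 4 = 2)
I(C, d) = -12*d + 6*C (I(C, d) = 6*(-2*d + C) = 6*(C - 2*d) = -12*d + 6*C)
l(F) = -6 (l(F) = -1 - 5 = -6)
c = 2
z(b) = -12 (z(b) = -6*2 = -12)
(z(y(P)) + I(3, -3)*g(-5))² = (-12 + (-12*(-3) + 6*3)*4)² = (-12 + (36 + 18)*4)² = (-12 + 54*4)² = (-12 + 216)² = 204² = 41616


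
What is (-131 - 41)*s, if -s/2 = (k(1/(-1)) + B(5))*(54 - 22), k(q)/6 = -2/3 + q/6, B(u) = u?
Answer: 0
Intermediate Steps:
k(q) = -4 + q (k(q) = 6*(-2/3 + q/6) = 6*(-2*⅓ + q*(⅙)) = 6*(-⅔ + q/6) = -4 + q)
s = 0 (s = -2*((-4 + 1/(-1)) + 5)*(54 - 22) = -2*((-4 - 1) + 5)*32 = -2*(-5 + 5)*32 = -0*32 = -2*0 = 0)
(-131 - 41)*s = (-131 - 41)*0 = -172*0 = 0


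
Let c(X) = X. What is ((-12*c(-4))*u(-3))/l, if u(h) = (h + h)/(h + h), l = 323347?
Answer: 48/323347 ≈ 0.00014845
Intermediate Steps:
u(h) = 1 (u(h) = (2*h)/((2*h)) = (2*h)*(1/(2*h)) = 1)
((-12*c(-4))*u(-3))/l = (-12*(-4)*1)/323347 = (48*1)*(1/323347) = 48*(1/323347) = 48/323347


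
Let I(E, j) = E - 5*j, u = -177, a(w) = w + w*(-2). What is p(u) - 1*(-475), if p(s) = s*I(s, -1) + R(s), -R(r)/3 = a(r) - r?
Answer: 29857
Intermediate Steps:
a(w) = -w (a(w) = w - 2*w = -w)
R(r) = 6*r (R(r) = -3*(-r - r) = -(-6)*r = 6*r)
p(s) = 6*s + s*(5 + s) (p(s) = s*(s - 5*(-1)) + 6*s = s*(s + 5) + 6*s = s*(5 + s) + 6*s = 6*s + s*(5 + s))
p(u) - 1*(-475) = -177*(11 - 177) - 1*(-475) = -177*(-166) + 475 = 29382 + 475 = 29857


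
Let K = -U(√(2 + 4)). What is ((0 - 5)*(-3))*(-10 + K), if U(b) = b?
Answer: -150 - 15*√6 ≈ -186.74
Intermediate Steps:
K = -√6 (K = -√(2 + 4) = -√6 ≈ -2.4495)
((0 - 5)*(-3))*(-10 + K) = ((0 - 5)*(-3))*(-10 - √6) = (-5*(-3))*(-10 - √6) = 15*(-10 - √6) = -150 - 15*√6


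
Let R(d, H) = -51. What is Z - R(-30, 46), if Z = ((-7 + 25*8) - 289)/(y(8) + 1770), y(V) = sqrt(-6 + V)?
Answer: 79803939/1566449 + 48*sqrt(2)/1566449 ≈ 50.946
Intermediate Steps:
Z = -96/(1770 + sqrt(2)) (Z = ((-7 + 25*8) - 289)/(sqrt(-6 + 8) + 1770) = ((-7 + 200) - 289)/(sqrt(2) + 1770) = (193 - 289)/(1770 + sqrt(2)) = -96/(1770 + sqrt(2)) ≈ -0.054194)
Z - R(-30, 46) = (-84960/1566449 + 48*sqrt(2)/1566449) - 1*(-51) = (-84960/1566449 + 48*sqrt(2)/1566449) + 51 = 79803939/1566449 + 48*sqrt(2)/1566449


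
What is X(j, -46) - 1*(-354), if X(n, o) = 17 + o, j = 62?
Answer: 325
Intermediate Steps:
X(j, -46) - 1*(-354) = (17 - 46) - 1*(-354) = -29 + 354 = 325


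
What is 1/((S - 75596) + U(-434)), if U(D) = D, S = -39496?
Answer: -1/115526 ≈ -8.6561e-6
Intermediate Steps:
1/((S - 75596) + U(-434)) = 1/((-39496 - 75596) - 434) = 1/(-115092 - 434) = 1/(-115526) = -1/115526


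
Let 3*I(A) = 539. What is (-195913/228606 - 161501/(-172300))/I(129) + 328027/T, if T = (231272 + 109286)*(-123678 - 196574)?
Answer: 42848709826766820387/96479126532479951213800 ≈ 0.00044412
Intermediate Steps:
T = -109064380616 (T = 340558*(-320252) = -109064380616)
I(A) = 539/3 (I(A) = (1/3)*539 = 539/3)
(-195913/228606 - 161501/(-172300))/I(129) + 328027/T = (-195913/228606 - 161501/(-172300))/(539/3) + 328027/(-109064380616) = (-195913*1/228606 - 161501*(-1/172300))*(3/539) + 328027*(-1/109064380616) = (-195913/228606 + 161501/172300)*(3/539) - 328027/109064380616 = (1582143853/19694406900)*(3/539) - 328027/109064380616 = 1582143853/3538428439700 - 328027/109064380616 = 42848709826766820387/96479126532479951213800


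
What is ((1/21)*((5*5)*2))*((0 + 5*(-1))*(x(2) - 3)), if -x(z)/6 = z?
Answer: 1250/7 ≈ 178.57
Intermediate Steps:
x(z) = -6*z
((1/21)*((5*5)*2))*((0 + 5*(-1))*(x(2) - 3)) = ((1/21)*((5*5)*2))*((0 + 5*(-1))*(-6*2 - 3)) = ((1*(1/21))*(25*2))*((0 - 5)*(-12 - 3)) = ((1/21)*50)*(-5*(-15)) = (50/21)*75 = 1250/7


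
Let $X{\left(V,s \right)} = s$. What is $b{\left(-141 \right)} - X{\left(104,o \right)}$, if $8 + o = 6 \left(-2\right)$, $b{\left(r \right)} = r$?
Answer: $-121$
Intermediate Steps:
$o = -20$ ($o = -8 + 6 \left(-2\right) = -8 - 12 = -20$)
$b{\left(-141 \right)} - X{\left(104,o \right)} = -141 - -20 = -141 + 20 = -121$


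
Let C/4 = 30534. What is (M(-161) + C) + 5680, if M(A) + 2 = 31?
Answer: 127845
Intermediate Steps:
C = 122136 (C = 4*30534 = 122136)
M(A) = 29 (M(A) = -2 + 31 = 29)
(M(-161) + C) + 5680 = (29 + 122136) + 5680 = 122165 + 5680 = 127845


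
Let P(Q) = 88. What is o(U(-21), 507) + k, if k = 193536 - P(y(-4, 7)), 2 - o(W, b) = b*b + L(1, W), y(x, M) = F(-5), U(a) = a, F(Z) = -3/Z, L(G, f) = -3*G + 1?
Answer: -63597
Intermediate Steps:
L(G, f) = 1 - 3*G
y(x, M) = 3/5 (y(x, M) = -3/(-5) = -3*(-1/5) = 3/5)
o(W, b) = 4 - b**2 (o(W, b) = 2 - (b*b + (1 - 3*1)) = 2 - (b**2 + (1 - 3)) = 2 - (b**2 - 2) = 2 - (-2 + b**2) = 2 + (2 - b**2) = 4 - b**2)
k = 193448 (k = 193536 - 1*88 = 193536 - 88 = 193448)
o(U(-21), 507) + k = (4 - 1*507**2) + 193448 = (4 - 1*257049) + 193448 = (4 - 257049) + 193448 = -257045 + 193448 = -63597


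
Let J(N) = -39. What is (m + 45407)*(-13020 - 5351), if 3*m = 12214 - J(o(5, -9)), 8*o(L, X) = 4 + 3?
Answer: -2727615854/3 ≈ -9.0921e+8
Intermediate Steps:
o(L, X) = 7/8 (o(L, X) = (4 + 3)/8 = (⅛)*7 = 7/8)
m = 12253/3 (m = (12214 - 1*(-39))/3 = (12214 + 39)/3 = (⅓)*12253 = 12253/3 ≈ 4084.3)
(m + 45407)*(-13020 - 5351) = (12253/3 + 45407)*(-13020 - 5351) = (148474/3)*(-18371) = -2727615854/3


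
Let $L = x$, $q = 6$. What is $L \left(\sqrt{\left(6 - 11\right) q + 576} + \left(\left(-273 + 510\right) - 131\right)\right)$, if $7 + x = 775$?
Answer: $81408 + 768 \sqrt{546} \approx 99354.0$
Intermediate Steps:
$x = 768$ ($x = -7 + 775 = 768$)
$L = 768$
$L \left(\sqrt{\left(6 - 11\right) q + 576} + \left(\left(-273 + 510\right) - 131\right)\right) = 768 \left(\sqrt{\left(6 - 11\right) 6 + 576} + \left(\left(-273 + 510\right) - 131\right)\right) = 768 \left(\sqrt{\left(-5\right) 6 + 576} + \left(237 - 131\right)\right) = 768 \left(\sqrt{-30 + 576} + 106\right) = 768 \left(\sqrt{546} + 106\right) = 768 \left(106 + \sqrt{546}\right) = 81408 + 768 \sqrt{546}$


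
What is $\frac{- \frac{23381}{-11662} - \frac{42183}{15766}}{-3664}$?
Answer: $\frac{30828325}{168418592272} \approx 0.00018305$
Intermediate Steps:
$\frac{- \frac{23381}{-11662} - \frac{42183}{15766}}{-3664} = \left(\left(-23381\right) \left(- \frac{1}{11662}\right) - \frac{42183}{15766}\right) \left(- \frac{1}{3664}\right) = \left(\frac{23381}{11662} - \frac{42183}{15766}\right) \left(- \frac{1}{3664}\right) = \left(- \frac{30828325}{45965773}\right) \left(- \frac{1}{3664}\right) = \frac{30828325}{168418592272}$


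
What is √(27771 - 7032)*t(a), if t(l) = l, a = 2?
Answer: 2*√20739 ≈ 288.02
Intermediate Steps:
√(27771 - 7032)*t(a) = √(27771 - 7032)*2 = √20739*2 = 2*√20739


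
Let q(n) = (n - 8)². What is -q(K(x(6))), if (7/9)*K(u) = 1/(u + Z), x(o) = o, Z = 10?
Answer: -786769/12544 ≈ -62.721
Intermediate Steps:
K(u) = 9/(7*(10 + u)) (K(u) = 9/(7*(u + 10)) = 9/(7*(10 + u)))
q(n) = (-8 + n)²
-q(K(x(6))) = -(-8 + 9/(7*(10 + 6)))² = -(-8 + (9/7)/16)² = -(-8 + (9/7)*(1/16))² = -(-8 + 9/112)² = -(-887/112)² = -1*786769/12544 = -786769/12544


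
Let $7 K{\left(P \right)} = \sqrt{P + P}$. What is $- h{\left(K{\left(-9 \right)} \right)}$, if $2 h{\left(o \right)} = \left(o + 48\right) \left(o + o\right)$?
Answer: $\frac{18}{49} - \frac{144 i \sqrt{2}}{7} \approx 0.36735 - 29.092 i$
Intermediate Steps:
$K{\left(P \right)} = \frac{\sqrt{2} \sqrt{P}}{7}$ ($K{\left(P \right)} = \frac{\sqrt{P + P}}{7} = \frac{\sqrt{2 P}}{7} = \frac{\sqrt{2} \sqrt{P}}{7}$)
$h{\left(o \right)} = o \left(48 + o\right)$ ($h{\left(o \right)} = \frac{\left(o + 48\right) \left(o + o\right)}{2} = \frac{\left(48 + o\right) 2 o}{2} = \frac{2 o \left(48 + o\right)}{2} = o \left(48 + o\right)$)
$- h{\left(K{\left(-9 \right)} \right)} = - \frac{\sqrt{2} \sqrt{-9}}{7} \left(48 + \frac{\sqrt{2} \sqrt{-9}}{7}\right) = - \frac{\sqrt{2} \cdot 3 i}{7} \left(48 + \frac{\sqrt{2} \cdot 3 i}{7}\right) = - \frac{3 i \sqrt{2}}{7} \left(48 + \frac{3 i \sqrt{2}}{7}\right) = - \frac{3 i \sqrt{2} \left(48 + \frac{3 i \sqrt{2}}{7}\right)}{7}$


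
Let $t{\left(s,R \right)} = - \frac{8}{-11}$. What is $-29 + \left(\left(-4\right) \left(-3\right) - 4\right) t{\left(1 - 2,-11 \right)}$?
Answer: $- \frac{255}{11} \approx -23.182$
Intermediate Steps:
$t{\left(s,R \right)} = \frac{8}{11}$ ($t{\left(s,R \right)} = \left(-8\right) \left(- \frac{1}{11}\right) = \frac{8}{11}$)
$-29 + \left(\left(-4\right) \left(-3\right) - 4\right) t{\left(1 - 2,-11 \right)} = -29 + \left(\left(-4\right) \left(-3\right) - 4\right) \frac{8}{11} = -29 + \left(12 - 4\right) \frac{8}{11} = -29 + 8 \cdot \frac{8}{11} = -29 + \frac{64}{11} = - \frac{255}{11}$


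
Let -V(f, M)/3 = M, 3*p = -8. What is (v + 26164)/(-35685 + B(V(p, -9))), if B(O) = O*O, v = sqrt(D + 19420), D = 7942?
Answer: -6541/8739 - sqrt(27362)/34956 ≈ -0.75322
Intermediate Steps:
p = -8/3 (p = (1/3)*(-8) = -8/3 ≈ -2.6667)
V(f, M) = -3*M
v = sqrt(27362) (v = sqrt(7942 + 19420) = sqrt(27362) ≈ 165.41)
B(O) = O**2
(v + 26164)/(-35685 + B(V(p, -9))) = (sqrt(27362) + 26164)/(-35685 + (-3*(-9))**2) = (26164 + sqrt(27362))/(-35685 + 27**2) = (26164 + sqrt(27362))/(-35685 + 729) = (26164 + sqrt(27362))/(-34956) = (26164 + sqrt(27362))*(-1/34956) = -6541/8739 - sqrt(27362)/34956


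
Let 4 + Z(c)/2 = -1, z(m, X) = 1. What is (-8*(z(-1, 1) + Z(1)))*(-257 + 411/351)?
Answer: -239456/13 ≈ -18420.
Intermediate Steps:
Z(c) = -10 (Z(c) = -8 + 2*(-1) = -8 - 2 = -10)
(-8*(z(-1, 1) + Z(1)))*(-257 + 411/351) = (-8*(1 - 10))*(-257 + 411/351) = (-8*(-9))*(-257 + 411*(1/351)) = 72*(-257 + 137/117) = 72*(-29932/117) = -239456/13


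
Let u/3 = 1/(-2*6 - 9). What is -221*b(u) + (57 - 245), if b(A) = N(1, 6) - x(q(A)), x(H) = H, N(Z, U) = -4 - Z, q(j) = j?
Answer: 6198/7 ≈ 885.43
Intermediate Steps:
u = -⅐ (u = 3/(-2*6 - 9) = 3/(-12 - 9) = 3/(-21) = 3*(-1/21) = -⅐ ≈ -0.14286)
b(A) = -5 - A (b(A) = (-4 - 1*1) - A = (-4 - 1) - A = -5 - A)
-221*b(u) + (57 - 245) = -221*(-5 - 1*(-⅐)) + (57 - 245) = -221*(-5 + ⅐) - 188 = -221*(-34/7) - 188 = 7514/7 - 188 = 6198/7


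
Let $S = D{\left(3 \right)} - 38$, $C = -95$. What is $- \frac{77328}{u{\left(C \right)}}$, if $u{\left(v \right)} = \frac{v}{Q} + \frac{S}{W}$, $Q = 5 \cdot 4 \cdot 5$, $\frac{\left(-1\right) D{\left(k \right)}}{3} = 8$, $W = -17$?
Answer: $- \frac{26291520}{917} \approx -28671.0$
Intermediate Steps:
$D{\left(k \right)} = -24$ ($D{\left(k \right)} = \left(-3\right) 8 = -24$)
$Q = 100$ ($Q = 20 \cdot 5 = 100$)
$S = -62$ ($S = -24 - 38 = -62$)
$u{\left(v \right)} = \frac{62}{17} + \frac{v}{100}$ ($u{\left(v \right)} = \frac{v}{100} - \frac{62}{-17} = v \frac{1}{100} - - \frac{62}{17} = \frac{v}{100} + \frac{62}{17} = \frac{62}{17} + \frac{v}{100}$)
$- \frac{77328}{u{\left(C \right)}} = - \frac{77328}{\frac{62}{17} + \frac{1}{100} \left(-95\right)} = - \frac{77328}{\frac{62}{17} - \frac{19}{20}} = - \frac{77328}{\frac{917}{340}} = \left(-77328\right) \frac{340}{917} = - \frac{26291520}{917}$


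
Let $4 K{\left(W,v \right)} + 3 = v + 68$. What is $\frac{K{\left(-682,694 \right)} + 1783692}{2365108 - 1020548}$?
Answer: $\frac{145623}{109760} \approx 1.3267$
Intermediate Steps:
$K{\left(W,v \right)} = \frac{65}{4} + \frac{v}{4}$ ($K{\left(W,v \right)} = - \frac{3}{4} + \frac{v + 68}{4} = - \frac{3}{4} + \frac{68 + v}{4} = - \frac{3}{4} + \left(17 + \frac{v}{4}\right) = \frac{65}{4} + \frac{v}{4}$)
$\frac{K{\left(-682,694 \right)} + 1783692}{2365108 - 1020548} = \frac{\left(\frac{65}{4} + \frac{1}{4} \cdot 694\right) + 1783692}{2365108 - 1020548} = \frac{\left(\frac{65}{4} + \frac{347}{2}\right) + 1783692}{1344560} = \left(\frac{759}{4} + 1783692\right) \frac{1}{1344560} = \frac{7135527}{4} \cdot \frac{1}{1344560} = \frac{145623}{109760}$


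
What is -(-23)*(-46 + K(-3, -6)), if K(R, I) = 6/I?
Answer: -1081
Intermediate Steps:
-(-23)*(-46 + K(-3, -6)) = -(-23)*(-46 + 6/(-6)) = -(-23)*(-46 + 6*(-⅙)) = -(-23)*(-46 - 1) = -(-23)*(-47) = -1*1081 = -1081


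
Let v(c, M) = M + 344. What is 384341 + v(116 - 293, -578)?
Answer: 384107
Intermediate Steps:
v(c, M) = 344 + M
384341 + v(116 - 293, -578) = 384341 + (344 - 578) = 384341 - 234 = 384107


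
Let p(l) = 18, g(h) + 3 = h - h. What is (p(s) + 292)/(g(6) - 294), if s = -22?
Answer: -310/297 ≈ -1.0438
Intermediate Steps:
g(h) = -3 (g(h) = -3 + (h - h) = -3 + 0 = -3)
(p(s) + 292)/(g(6) - 294) = (18 + 292)/(-3 - 294) = 310/(-297) = 310*(-1/297) = -310/297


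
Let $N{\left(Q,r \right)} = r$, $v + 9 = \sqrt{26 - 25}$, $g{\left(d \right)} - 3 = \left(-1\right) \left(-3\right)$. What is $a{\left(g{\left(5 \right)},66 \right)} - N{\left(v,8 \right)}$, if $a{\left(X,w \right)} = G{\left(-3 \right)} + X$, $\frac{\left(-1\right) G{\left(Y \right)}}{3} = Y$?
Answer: $7$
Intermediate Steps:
$G{\left(Y \right)} = - 3 Y$
$g{\left(d \right)} = 6$ ($g{\left(d \right)} = 3 - -3 = 3 + 3 = 6$)
$a{\left(X,w \right)} = 9 + X$ ($a{\left(X,w \right)} = \left(-3\right) \left(-3\right) + X = 9 + X$)
$v = -8$ ($v = -9 + \sqrt{26 - 25} = -9 + \sqrt{1} = -9 + 1 = -8$)
$a{\left(g{\left(5 \right)},66 \right)} - N{\left(v,8 \right)} = \left(9 + 6\right) - 8 = 15 - 8 = 7$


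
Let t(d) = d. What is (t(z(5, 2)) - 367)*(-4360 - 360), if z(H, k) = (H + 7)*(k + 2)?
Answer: 1505680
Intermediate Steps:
z(H, k) = (2 + k)*(7 + H) (z(H, k) = (7 + H)*(2 + k) = (2 + k)*(7 + H))
(t(z(5, 2)) - 367)*(-4360 - 360) = ((14 + 2*5 + 7*2 + 5*2) - 367)*(-4360 - 360) = ((14 + 10 + 14 + 10) - 367)*(-4720) = (48 - 367)*(-4720) = -319*(-4720) = 1505680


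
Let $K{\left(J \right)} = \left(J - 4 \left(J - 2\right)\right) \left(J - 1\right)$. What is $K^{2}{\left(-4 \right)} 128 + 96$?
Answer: $1280096$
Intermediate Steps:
$K{\left(J \right)} = \left(-1 + J\right) \left(8 - 3 J\right)$ ($K{\left(J \right)} = \left(J - 4 \left(-2 + J\right)\right) \left(-1 + J\right) = \left(J - \left(-8 + 4 J\right)\right) \left(-1 + J\right) = \left(8 - 3 J\right) \left(-1 + J\right) = \left(-1 + J\right) \left(8 - 3 J\right)$)
$K^{2}{\left(-4 \right)} 128 + 96 = \left(-8 - 3 \left(-4\right)^{2} + 11 \left(-4\right)\right)^{2} \cdot 128 + 96 = \left(-8 - 48 - 44\right)^{2} \cdot 128 + 96 = \left(-100\right)^{2} \cdot 128 + 96 = 10000 \cdot 128 + 96 = 1280000 + 96 = 1280096$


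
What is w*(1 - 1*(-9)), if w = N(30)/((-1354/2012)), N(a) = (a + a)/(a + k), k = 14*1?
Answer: -150900/7447 ≈ -20.263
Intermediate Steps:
k = 14
N(a) = 2*a/(14 + a) (N(a) = (a + a)/(a + 14) = (2*a)/(14 + a) = 2*a/(14 + a))
w = -15090/7447 (w = (2*30/(14 + 30))/((-1354/2012)) = (2*30/44)/((-1354*1/2012)) = (2*30*(1/44))/(-677/1006) = (15/11)*(-1006/677) = -15090/7447 ≈ -2.0263)
w*(1 - 1*(-9)) = -15090*(1 - 1*(-9))/7447 = -15090*(1 + 9)/7447 = -15090/7447*10 = -150900/7447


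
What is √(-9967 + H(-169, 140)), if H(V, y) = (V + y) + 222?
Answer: 3*I*√1086 ≈ 98.864*I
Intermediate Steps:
H(V, y) = 222 + V + y
√(-9967 + H(-169, 140)) = √(-9967 + (222 - 169 + 140)) = √(-9967 + 193) = √(-9774) = 3*I*√1086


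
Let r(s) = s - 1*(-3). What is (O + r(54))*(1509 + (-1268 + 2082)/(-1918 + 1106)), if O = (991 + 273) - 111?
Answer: 370409435/203 ≈ 1.8247e+6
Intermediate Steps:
r(s) = 3 + s (r(s) = s + 3 = 3 + s)
O = 1153 (O = 1264 - 111 = 1153)
(O + r(54))*(1509 + (-1268 + 2082)/(-1918 + 1106)) = (1153 + (3 + 54))*(1509 + (-1268 + 2082)/(-1918 + 1106)) = (1153 + 57)*(1509 + 814/(-812)) = 1210*(1509 + 814*(-1/812)) = 1210*(1509 - 407/406) = 1210*(612247/406) = 370409435/203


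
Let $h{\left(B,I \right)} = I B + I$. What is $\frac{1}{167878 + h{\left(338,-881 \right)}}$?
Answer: $- \frac{1}{130781} \approx -7.6464 \cdot 10^{-6}$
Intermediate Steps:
$h{\left(B,I \right)} = I + B I$ ($h{\left(B,I \right)} = B I + I = I + B I$)
$\frac{1}{167878 + h{\left(338,-881 \right)}} = \frac{1}{167878 - 881 \left(1 + 338\right)} = \frac{1}{167878 - 298659} = \frac{1}{-130781} = - \frac{1}{130781}$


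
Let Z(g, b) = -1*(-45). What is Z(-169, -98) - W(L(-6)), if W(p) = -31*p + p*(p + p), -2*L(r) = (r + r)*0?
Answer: 45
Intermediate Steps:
Z(g, b) = 45
L(r) = 0 (L(r) = -(r + r)*0/2 = -2*r*0/2 = -½*0 = 0)
W(p) = -31*p + 2*p² (W(p) = -31*p + p*(2*p) = -31*p + 2*p²)
Z(-169, -98) - W(L(-6)) = 45 - 0*(-31 + 2*0) = 45 - 0*(-31 + 0) = 45 - 0*(-31) = 45 - 1*0 = 45 + 0 = 45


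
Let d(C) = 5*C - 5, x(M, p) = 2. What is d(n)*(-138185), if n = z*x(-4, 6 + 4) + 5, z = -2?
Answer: 0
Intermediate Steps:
n = 1 (n = -2*2 + 5 = -4 + 5 = 1)
d(C) = -5 + 5*C
d(n)*(-138185) = (-5 + 5*1)*(-138185) = (-5 + 5)*(-138185) = 0*(-138185) = 0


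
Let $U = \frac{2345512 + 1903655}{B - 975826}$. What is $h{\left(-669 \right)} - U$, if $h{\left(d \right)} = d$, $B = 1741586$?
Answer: $- \frac{516542607}{765760} \approx -674.55$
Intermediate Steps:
$U = \frac{4249167}{765760}$ ($U = \frac{2345512 + 1903655}{1741586 - 975826} = \frac{4249167}{765760} \approx 5.549$)
$h{\left(-669 \right)} - U = -669 - \frac{4249167}{765760} = - \frac{516542607}{765760}$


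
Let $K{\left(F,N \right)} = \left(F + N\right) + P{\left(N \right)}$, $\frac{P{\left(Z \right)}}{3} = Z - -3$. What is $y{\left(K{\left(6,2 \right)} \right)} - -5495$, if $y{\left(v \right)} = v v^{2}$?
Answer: $17662$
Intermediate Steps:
$P{\left(Z \right)} = 9 + 3 Z$ ($P{\left(Z \right)} = 3 \left(Z - -3\right) = 3 \left(Z + 3\right) = 3 \left(3 + Z\right) = 9 + 3 Z$)
$K{\left(F,N \right)} = 9 + F + 4 N$ ($K{\left(F,N \right)} = \left(F + N\right) + \left(9 + 3 N\right) = 9 + F + 4 N$)
$y{\left(v \right)} = v^{3}$
$y{\left(K{\left(6,2 \right)} \right)} - -5495 = \left(9 + 6 + 4 \cdot 2\right)^{3} - -5495 = \left(9 + 6 + 8\right)^{3} + 5495 = 23^{3} + 5495 = 12167 + 5495 = 17662$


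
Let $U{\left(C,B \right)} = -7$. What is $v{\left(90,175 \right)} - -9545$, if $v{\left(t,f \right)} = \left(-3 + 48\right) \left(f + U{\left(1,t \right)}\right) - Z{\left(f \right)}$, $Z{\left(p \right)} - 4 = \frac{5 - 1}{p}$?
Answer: $\frac{2992671}{175} \approx 17101.0$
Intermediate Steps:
$Z{\left(p \right)} = 4 + \frac{4}{p}$ ($Z{\left(p \right)} = 4 + \frac{5 - 1}{p} = 4 + \frac{4}{p}$)
$v{\left(t,f \right)} = -319 - \frac{4}{f} + 45 f$ ($v{\left(t,f \right)} = \left(-3 + 48\right) \left(f - 7\right) - \left(4 + \frac{4}{f}\right) = 45 \left(-7 + f\right) - \left(4 + \frac{4}{f}\right) = \left(-315 + 45 f\right) - \left(4 + \frac{4}{f}\right) = -319 - \frac{4}{f} + 45 f$)
$v{\left(90,175 \right)} - -9545 = \left(-319 - \frac{4}{175} + 45 \cdot 175\right) - -9545 = \left(-319 - \frac{4}{175} + 7875\right) + 9545 = \frac{1322296}{175} + 9545 = \frac{2992671}{175}$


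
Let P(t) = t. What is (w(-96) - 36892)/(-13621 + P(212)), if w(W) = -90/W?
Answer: 590257/214544 ≈ 2.7512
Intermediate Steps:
(w(-96) - 36892)/(-13621 + P(212)) = (-90/(-96) - 36892)/(-13621 + 212) = (-90*(-1/96) - 36892)/(-13409) = (15/16 - 36892)*(-1/13409) = -590257/16*(-1/13409) = 590257/214544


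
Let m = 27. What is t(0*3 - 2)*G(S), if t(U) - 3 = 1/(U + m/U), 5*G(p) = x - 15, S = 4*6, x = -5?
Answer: -364/31 ≈ -11.742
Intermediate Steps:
S = 24
G(p) = -4 (G(p) = (-5 - 15)/5 = (⅕)*(-20) = -4)
t(U) = 3 + 1/(U + 27/U)
t(0*3 - 2)*G(S) = ((81 + (0*3 - 2) + 3*(0*3 - 2)²)/(27 + (0*3 - 2)²))*(-4) = ((81 + (0 - 2) + 3*(0 - 2)²)/(27 + (0 - 2)²))*(-4) = ((81 - 2 + 3*(-2)²)/(27 + (-2)²))*(-4) = ((81 - 2 + 3*4)/(27 + 4))*(-4) = ((81 - 2 + 12)/31)*(-4) = ((1/31)*91)*(-4) = (91/31)*(-4) = -364/31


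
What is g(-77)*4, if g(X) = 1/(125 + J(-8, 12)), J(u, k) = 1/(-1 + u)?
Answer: 9/281 ≈ 0.032028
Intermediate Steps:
g(X) = 9/1124 (g(X) = 1/(125 + 1/(-1 - 8)) = 1/(125 + 1/(-9)) = 1/(125 - 1/9) = 1/(1124/9) = 9/1124)
g(-77)*4 = (9/1124)*4 = 9/281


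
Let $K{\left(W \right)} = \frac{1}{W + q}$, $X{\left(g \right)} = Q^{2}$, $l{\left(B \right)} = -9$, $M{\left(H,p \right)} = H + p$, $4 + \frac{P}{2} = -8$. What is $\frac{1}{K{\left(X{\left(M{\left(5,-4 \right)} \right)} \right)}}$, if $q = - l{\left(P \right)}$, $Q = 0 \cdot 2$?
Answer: $9$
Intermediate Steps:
$P = -24$ ($P = -8 + 2 \left(-8\right) = -8 - 16 = -24$)
$Q = 0$
$q = 9$ ($q = \left(-1\right) \left(-9\right) = 9$)
$X{\left(g \right)} = 0$ ($X{\left(g \right)} = 0^{2} = 0$)
$K{\left(W \right)} = \frac{1}{9 + W}$ ($K{\left(W \right)} = \frac{1}{W + 9} = \frac{1}{9 + W}$)
$\frac{1}{K{\left(X{\left(M{\left(5,-4 \right)} \right)} \right)}} = \frac{1}{\frac{1}{9 + 0}} = \frac{1}{\frac{1}{9}} = 9$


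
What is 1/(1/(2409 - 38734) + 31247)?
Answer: 36325/1135047274 ≈ 3.2003e-5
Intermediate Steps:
1/(1/(2409 - 38734) + 31247) = 1/(1/(-36325) + 31247) = 1/(-1/36325 + 31247) = 1/(1135047274/36325) = 36325/1135047274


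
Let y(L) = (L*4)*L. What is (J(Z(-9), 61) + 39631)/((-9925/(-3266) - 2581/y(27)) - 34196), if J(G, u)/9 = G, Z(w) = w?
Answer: -188330297400/162825214411 ≈ -1.1566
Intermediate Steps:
y(L) = 4*L**2 (y(L) = (4*L)*L = 4*L**2)
J(G, u) = 9*G
(J(Z(-9), 61) + 39631)/((-9925/(-3266) - 2581/y(27)) - 34196) = (9*(-9) + 39631)/((-9925/(-3266) - 2581/(4*27**2)) - 34196) = (-81 + 39631)/((-9925*(-1/3266) - 2581/(4*729)) - 34196) = 39550/((9925/3266 - 2581/2916) - 34196) = 39550/(10255877/4761828 - 34196) = 39550/(-162825214411/4761828) = 39550*(-4761828/162825214411) = -188330297400/162825214411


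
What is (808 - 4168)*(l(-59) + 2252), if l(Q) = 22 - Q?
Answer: -7838880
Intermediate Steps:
(808 - 4168)*(l(-59) + 2252) = (808 - 4168)*((22 - 1*(-59)) + 2252) = -3360*((22 + 59) + 2252) = -3360*(81 + 2252) = -3360*2333 = -7838880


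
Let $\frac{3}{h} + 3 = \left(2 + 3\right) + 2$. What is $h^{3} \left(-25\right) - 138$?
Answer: $- \frac{9507}{64} \approx -148.55$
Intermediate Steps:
$h = \frac{3}{4}$ ($h = \frac{3}{-3 + \left(\left(2 + 3\right) + 2\right)} = \frac{3}{-3 + \left(5 + 2\right)} = \frac{3}{-3 + 7} = \frac{3}{4} \approx 0.75$)
$h^{3} \left(-25\right) - 138 = \left(\frac{3}{4}\right)^{3} \left(-25\right) - 138 = \frac{27}{64} \left(-25\right) - 138 = - \frac{675}{64} - 138 = - \frac{9507}{64}$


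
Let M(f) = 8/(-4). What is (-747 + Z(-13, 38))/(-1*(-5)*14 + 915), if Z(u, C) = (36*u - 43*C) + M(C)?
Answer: -2851/985 ≈ -2.8944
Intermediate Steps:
M(f) = -2 (M(f) = 8*(-¼) = -2)
Z(u, C) = -2 - 43*C + 36*u (Z(u, C) = (36*u - 43*C) - 2 = (-43*C + 36*u) - 2 = -2 - 43*C + 36*u)
(-747 + Z(-13, 38))/(-1*(-5)*14 + 915) = (-747 + (-2 - 43*38 + 36*(-13)))/(-1*(-5)*14 + 915) = (-747 + (-2 - 1634 - 468))/(5*14 + 915) = (-747 - 2104)/(70 + 915) = -2851/985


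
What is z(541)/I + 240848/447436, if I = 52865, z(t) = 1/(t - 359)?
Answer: 579325655019/1076243538370 ≈ 0.53829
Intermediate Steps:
z(t) = 1/(-359 + t)
z(541)/I + 240848/447436 = 1/((-359 + 541)*52865) + 240848/447436 = (1/52865)/182 + 240848*(1/447436) = (1/182)*(1/52865) + 60212/111859 = 1/9621430 + 60212/111859 = 579325655019/1076243538370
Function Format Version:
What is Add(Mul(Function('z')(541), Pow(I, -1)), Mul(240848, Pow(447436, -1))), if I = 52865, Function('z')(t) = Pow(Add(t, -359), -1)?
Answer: Rational(579325655019, 1076243538370) ≈ 0.53829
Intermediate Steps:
Function('z')(t) = Pow(Add(-359, t), -1)
Add(Mul(Function('z')(541), Pow(I, -1)), Mul(240848, Pow(447436, -1))) = Add(Mul(Pow(Add(-359, 541), -1), Pow(52865, -1)), Mul(240848, Pow(447436, -1))) = Add(Mul(Pow(182, -1), Rational(1, 52865)), Mul(240848, Rational(1, 447436))) = Add(Mul(Rational(1, 182), Rational(1, 52865)), Rational(60212, 111859)) = Add(Rational(1, 9621430), Rational(60212, 111859)) = Rational(579325655019, 1076243538370)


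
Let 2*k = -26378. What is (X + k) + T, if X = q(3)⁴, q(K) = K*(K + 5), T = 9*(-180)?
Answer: 316967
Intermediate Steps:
k = -13189 (k = (½)*(-26378) = -13189)
T = -1620
q(K) = K*(5 + K)
X = 331776 (X = (3*(5 + 3))⁴ = (3*8)⁴ = 24⁴ = 331776)
(X + k) + T = (331776 - 13189) - 1620 = 318587 - 1620 = 316967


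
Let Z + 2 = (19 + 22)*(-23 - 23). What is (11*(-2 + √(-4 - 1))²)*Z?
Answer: 20768 + 83072*I*√5 ≈ 20768.0 + 1.8575e+5*I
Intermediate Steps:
Z = -1888 (Z = -2 + (19 + 22)*(-23 - 23) = -2 + 41*(-46) = -2 - 1886 = -1888)
(11*(-2 + √(-4 - 1))²)*Z = (11*(-2 + √(-4 - 1))²)*(-1888) = (11*(-2 + √(-5))²)*(-1888) = (11*(-2 + I*√5)²)*(-1888) = -20768*(-2 + I*√5)²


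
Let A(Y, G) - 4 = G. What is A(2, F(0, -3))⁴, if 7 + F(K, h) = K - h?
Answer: 0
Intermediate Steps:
F(K, h) = -7 + K - h (F(K, h) = -7 + (K - h) = -7 + K - h)
A(Y, G) = 4 + G
A(2, F(0, -3))⁴ = (4 + (-7 + 0 - 1*(-3)))⁴ = (4 + (-7 + 0 + 3))⁴ = (4 - 4)⁴ = 0⁴ = 0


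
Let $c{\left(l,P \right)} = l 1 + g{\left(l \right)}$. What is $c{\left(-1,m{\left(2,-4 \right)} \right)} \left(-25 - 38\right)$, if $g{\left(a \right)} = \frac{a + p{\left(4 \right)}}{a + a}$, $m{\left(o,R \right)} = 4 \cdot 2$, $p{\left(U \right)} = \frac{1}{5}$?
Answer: $\frac{189}{5} \approx 37.8$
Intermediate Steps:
$p{\left(U \right)} = \frac{1}{5}$
$m{\left(o,R \right)} = 8$
$g{\left(a \right)} = \frac{\frac{1}{5} + a}{2 a}$ ($g{\left(a \right)} = \frac{a + \frac{1}{5}}{a + a} = \frac{\frac{1}{5} + a}{2 a}$)
$c{\left(l,P \right)} = l + \frac{1 + 5 l}{10 l}$ ($c{\left(l,P \right)} = l 1 + \frac{1 + 5 l}{10 l} = l + \frac{1 + 5 l}{10 l}$)
$c{\left(-1,m{\left(2,-4 \right)} \right)} \left(-25 - 38\right) = \left(\frac{1}{2} - 1 + \frac{1}{10 \left(-1\right)}\right) \left(-25 - 38\right) = \left(\frac{1}{2} - 1 + \frac{1}{10} \left(-1\right)\right) \left(-63\right) = \left(\frac{1}{2} - 1 - \frac{1}{10}\right) \left(-63\right) = \left(- \frac{3}{5}\right) \left(-63\right) = \frac{189}{5}$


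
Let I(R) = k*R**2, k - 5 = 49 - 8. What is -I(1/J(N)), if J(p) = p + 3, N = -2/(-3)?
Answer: -414/121 ≈ -3.4215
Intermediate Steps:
k = 46 (k = 5 + (49 - 8) = 5 + 41 = 46)
N = 2/3 (N = -2*(-1/3) = 2/3 ≈ 0.66667)
J(p) = 3 + p
I(R) = 46*R**2
-I(1/J(N)) = -46*(1/(3 + 2/3))**2 = -46*(1/(11/3))**2 = -46*(3/11)**2 = -46*9/121 = -1*414/121 = -414/121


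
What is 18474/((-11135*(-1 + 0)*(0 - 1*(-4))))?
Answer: 9237/22270 ≈ 0.41477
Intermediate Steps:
18474/((-11135*(-1 + 0)*(0 - 1*(-4)))) = 18474/((-(-11135)*(0 + 4))) = 18474/((-(-11135)*4)) = 18474/((-11135*(-4))) = 18474/44540 = 18474*(1/44540) = 9237/22270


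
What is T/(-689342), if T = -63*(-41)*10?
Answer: -12915/344671 ≈ -0.037471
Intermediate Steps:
T = 25830 (T = 2583*10 = 25830)
T/(-689342) = 25830/(-689342) = 25830*(-1/689342) = -12915/344671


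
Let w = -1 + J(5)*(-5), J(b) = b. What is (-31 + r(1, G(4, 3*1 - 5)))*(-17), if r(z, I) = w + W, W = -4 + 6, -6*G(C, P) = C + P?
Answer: 935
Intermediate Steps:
G(C, P) = -C/6 - P/6 (G(C, P) = -(C + P)/6 = -C/6 - P/6)
w = -26 (w = -1 + 5*(-5) = -1 - 25 = -26)
W = 2
r(z, I) = -24 (r(z, I) = -26 + 2 = -24)
(-31 + r(1, G(4, 3*1 - 5)))*(-17) = (-31 - 24)*(-17) = -55*(-17) = 935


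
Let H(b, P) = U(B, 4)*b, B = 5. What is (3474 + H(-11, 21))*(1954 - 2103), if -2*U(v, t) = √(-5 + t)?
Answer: -517626 - 1639*I/2 ≈ -5.1763e+5 - 819.5*I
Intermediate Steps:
U(v, t) = -√(-5 + t)/2
H(b, P) = -I*b/2 (H(b, P) = (-√(-5 + 4)/2)*b = (-I/2)*b = -I*b/2)
(3474 + H(-11, 21))*(1954 - 2103) = (3474 - ½*I*(-11))*(1954 - 2103) = (3474 + 11*I/2)*(-149) = -517626 - 1639*I/2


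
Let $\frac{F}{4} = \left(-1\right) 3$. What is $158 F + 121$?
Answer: $-1775$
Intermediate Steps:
$F = -12$ ($F = 4 \left(\left(-1\right) 3\right) = 4 \left(-3\right) = -12$)
$158 F + 121 = 158 \left(-12\right) + 121 = -1896 + 121 = -1775$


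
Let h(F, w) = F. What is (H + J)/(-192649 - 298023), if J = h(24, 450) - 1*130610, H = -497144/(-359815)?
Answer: 23493152223/88275572840 ≈ 0.26613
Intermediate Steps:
H = 497144/359815 (H = -497144*(-1/359815) = 497144/359815 ≈ 1.3817)
J = -130586 (J = 24 - 1*130610 = 24 - 130610 = -130586)
(H + J)/(-192649 - 298023) = (497144/359815 - 130586)/(-192649 - 298023) = -46986304446/359815/(-490672) = -46986304446/359815*(-1/490672) = 23493152223/88275572840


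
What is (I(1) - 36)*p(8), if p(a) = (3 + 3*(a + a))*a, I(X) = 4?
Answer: -13056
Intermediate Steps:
p(a) = a*(3 + 6*a) (p(a) = (3 + 3*(2*a))*a = (3 + 6*a)*a = a*(3 + 6*a))
(I(1) - 36)*p(8) = (4 - 36)*(3*8*(1 + 2*8)) = -96*8*(1 + 16) = -96*8*17 = -32*408 = -13056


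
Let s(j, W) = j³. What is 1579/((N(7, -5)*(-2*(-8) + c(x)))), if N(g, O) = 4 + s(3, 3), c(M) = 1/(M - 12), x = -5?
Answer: 26843/8401 ≈ 3.1952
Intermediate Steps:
c(M) = 1/(-12 + M)
N(g, O) = 31 (N(g, O) = 4 + 3³ = 4 + 27 = 31)
1579/((N(7, -5)*(-2*(-8) + c(x)))) = 1579/((31*(-2*(-8) + 1/(-12 - 5)))) = 1579/((31*(16 + 1/(-17)))) = 1579/((31*(16 - 1/17))) = 1579/((31*(271/17))) = 1579/(8401/17) = 1579*(17/8401) = 26843/8401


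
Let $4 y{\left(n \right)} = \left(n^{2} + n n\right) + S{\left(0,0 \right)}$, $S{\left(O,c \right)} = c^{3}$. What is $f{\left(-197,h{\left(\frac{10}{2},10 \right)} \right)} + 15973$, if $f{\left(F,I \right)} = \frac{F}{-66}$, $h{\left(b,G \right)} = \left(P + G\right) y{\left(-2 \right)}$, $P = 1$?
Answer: $\frac{1054415}{66} \approx 15976.0$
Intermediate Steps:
$y{\left(n \right)} = \frac{n^{2}}{2}$ ($y{\left(n \right)} = \frac{\left(n^{2} + n n\right) + 0^{3}}{4} = \frac{\left(n^{2} + n^{2}\right) + 0}{4} = \frac{2 n^{2} + 0}{4} = \frac{2 n^{2}}{4} = \frac{n^{2}}{2}$)
$h{\left(b,G \right)} = 2 + 2 G$ ($h{\left(b,G \right)} = \left(1 + G\right) \frac{\left(-2\right)^{2}}{2} = \left(1 + G\right) \frac{1}{2} \cdot 4 = \left(1 + G\right) 2 = 2 + 2 G$)
$f{\left(F,I \right)} = - \frac{F}{66}$ ($f{\left(F,I \right)} = F \left(- \frac{1}{66}\right) = - \frac{F}{66}$)
$f{\left(-197,h{\left(\frac{10}{2},10 \right)} \right)} + 15973 = \left(- \frac{1}{66}\right) \left(-197\right) + 15973 = \frac{197}{66} + 15973 = \frac{1054415}{66}$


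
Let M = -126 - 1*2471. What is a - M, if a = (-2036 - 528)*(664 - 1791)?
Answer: 2892225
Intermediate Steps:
M = -2597 (M = -126 - 2471 = -2597)
a = 2889628 (a = -2564*(-1127) = 2889628)
a - M = 2889628 - 1*(-2597) = 2889628 + 2597 = 2892225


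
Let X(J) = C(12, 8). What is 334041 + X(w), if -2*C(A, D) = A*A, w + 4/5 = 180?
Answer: 333969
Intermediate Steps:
w = 896/5 (w = -4/5 + 180 = 896/5 ≈ 179.20)
C(A, D) = -A**2/2 (C(A, D) = -A*A/2 = -A**2/2)
X(J) = -72 (X(J) = -1/2*12**2 = -1/2*144 = -72)
334041 + X(w) = 334041 - 72 = 333969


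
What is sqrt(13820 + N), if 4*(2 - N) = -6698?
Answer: sqrt(61986)/2 ≈ 124.48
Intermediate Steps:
N = 3353/2 (N = 2 - 1/4*(-6698) = 2 + 3349/2 = 3353/2 ≈ 1676.5)
sqrt(13820 + N) = sqrt(13820 + 3353/2) = sqrt(30993/2) = sqrt(61986)/2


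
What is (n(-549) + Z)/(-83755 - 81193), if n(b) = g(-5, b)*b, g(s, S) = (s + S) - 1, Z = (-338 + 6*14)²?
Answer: -369211/164948 ≈ -2.2383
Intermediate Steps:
Z = 64516 (Z = (-338 + 84)² = (-254)² = 64516)
g(s, S) = -1 + S + s (g(s, S) = (S + s) - 1 = -1 + S + s)
n(b) = b*(-6 + b) (n(b) = (-1 + b - 5)*b = (-6 + b)*b = b*(-6 + b))
(n(-549) + Z)/(-83755 - 81193) = (-549*(-6 - 549) + 64516)/(-83755 - 81193) = (-549*(-555) + 64516)/(-164948) = (304695 + 64516)*(-1/164948) = 369211*(-1/164948) = -369211/164948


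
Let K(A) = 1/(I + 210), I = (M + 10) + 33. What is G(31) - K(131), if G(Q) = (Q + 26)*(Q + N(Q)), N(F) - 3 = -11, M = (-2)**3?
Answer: 321194/245 ≈ 1311.0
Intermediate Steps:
M = -8
I = 35 (I = (-8 + 10) + 33 = 2 + 33 = 35)
N(F) = -8 (N(F) = 3 - 11 = -8)
K(A) = 1/245 (K(A) = 1/(35 + 210) = 1/245)
G(Q) = (-8 + Q)*(26 + Q) (G(Q) = (Q + 26)*(Q - 8) = (26 + Q)*(-8 + Q) = (-8 + Q)*(26 + Q))
G(31) - K(131) = (-208 + 31**2 + 18*31) - 1*1/245 = (-208 + 961 + 558) - 1/245 = 1311 - 1/245 = 321194/245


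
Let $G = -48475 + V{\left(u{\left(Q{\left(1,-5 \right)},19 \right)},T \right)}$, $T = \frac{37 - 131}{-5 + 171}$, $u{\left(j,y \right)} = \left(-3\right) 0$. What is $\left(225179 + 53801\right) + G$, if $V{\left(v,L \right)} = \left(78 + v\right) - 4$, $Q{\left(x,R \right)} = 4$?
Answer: $230579$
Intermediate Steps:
$u{\left(j,y \right)} = 0$
$T = - \frac{47}{83}$ ($T = - \frac{94}{166} = \left(-94\right) \frac{1}{166} = - \frac{47}{83} \approx -0.56627$)
$V{\left(v,L \right)} = 74 + v$
$G = -48401$ ($G = -48475 + \left(74 + 0\right) = -48475 + 74 = -48401$)
$\left(225179 + 53801\right) + G = \left(225179 + 53801\right) - 48401 = 278980 - 48401 = 230579$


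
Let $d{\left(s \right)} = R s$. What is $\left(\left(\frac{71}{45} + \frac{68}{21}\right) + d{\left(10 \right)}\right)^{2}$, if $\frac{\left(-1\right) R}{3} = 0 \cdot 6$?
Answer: $\frac{2301289}{99225} \approx 23.193$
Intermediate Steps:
$R = 0$ ($R = - 3 \cdot 0 \cdot 6 = \left(-3\right) 0 = 0$)
$d{\left(s \right)} = 0$ ($d{\left(s \right)} = 0 s = 0$)
$\left(\left(\frac{71}{45} + \frac{68}{21}\right) + d{\left(10 \right)}\right)^{2} = \left(\left(\frac{71}{45} + \frac{68}{21}\right) + 0\right)^{2} = \left(\frac{1517}{315} + 0\right)^{2} = \left(\frac{1517}{315}\right)^{2} = \frac{2301289}{99225}$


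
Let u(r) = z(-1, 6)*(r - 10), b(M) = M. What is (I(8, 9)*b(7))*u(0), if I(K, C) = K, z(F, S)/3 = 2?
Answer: -3360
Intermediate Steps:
z(F, S) = 6 (z(F, S) = 3*2 = 6)
u(r) = -60 + 6*r (u(r) = 6*(r - 10) = 6*(-10 + r) = -60 + 6*r)
(I(8, 9)*b(7))*u(0) = (8*7)*(-60 + 6*0) = 56*(-60 + 0) = 56*(-60) = -3360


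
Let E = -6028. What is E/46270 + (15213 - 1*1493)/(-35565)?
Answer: -84921022/164559255 ≈ -0.51605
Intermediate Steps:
E/46270 + (15213 - 1*1493)/(-35565) = -6028/46270 + (15213 - 1*1493)/(-35565) = -6028*1/46270 + (15213 - 1493)*(-1/35565) = -3014/23135 + 13720*(-1/35565) = -3014/23135 - 2744/7113 = -84921022/164559255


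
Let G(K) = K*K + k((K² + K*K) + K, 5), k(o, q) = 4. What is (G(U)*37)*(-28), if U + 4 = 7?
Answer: -13468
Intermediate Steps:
U = 3 (U = -4 + 7 = 3)
G(K) = 4 + K² (G(K) = K*K + 4 = K² + 4 = 4 + K²)
(G(U)*37)*(-28) = ((4 + 3²)*37)*(-28) = ((4 + 9)*37)*(-28) = (13*37)*(-28) = 481*(-28) = -13468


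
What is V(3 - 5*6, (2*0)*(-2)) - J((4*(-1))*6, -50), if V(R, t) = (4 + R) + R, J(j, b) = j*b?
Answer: -1250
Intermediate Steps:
J(j, b) = b*j
V(R, t) = 4 + 2*R
V(3 - 5*6, (2*0)*(-2)) - J((4*(-1))*6, -50) = (4 + 2*(3 - 5*6)) - (-50)*(4*(-1))*6 = (4 + 2*(3 - 30)) - (-50)*(-4*6) = (4 + 2*(-27)) - (-50)*(-24) = (4 - 54) - 1*1200 = -50 - 1200 = -1250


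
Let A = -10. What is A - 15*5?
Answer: -85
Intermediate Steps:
A - 15*5 = -10 - 15*5 = -10 - 75 = -85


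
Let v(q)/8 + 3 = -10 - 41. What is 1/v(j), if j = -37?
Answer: -1/432 ≈ -0.0023148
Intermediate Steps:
v(q) = -432 (v(q) = -24 + 8*(-10 - 41) = -24 + 8*(-51) = -24 - 408 = -432)
1/v(j) = 1/(-432) = -1/432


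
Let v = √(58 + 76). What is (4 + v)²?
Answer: (4 + √134)² ≈ 242.61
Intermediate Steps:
v = √134 ≈ 11.576
(4 + v)² = (4 + √134)²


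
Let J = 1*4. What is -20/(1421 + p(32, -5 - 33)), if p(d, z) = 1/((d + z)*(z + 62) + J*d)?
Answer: -64/4547 ≈ -0.014075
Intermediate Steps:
J = 4
p(d, z) = 1/(4*d + (62 + z)*(d + z)) (p(d, z) = 1/((d + z)*(z + 62) + 4*d) = 1/((d + z)*(62 + z) + 4*d) = 1/((62 + z)*(d + z) + 4*d) = 1/(4*d + (62 + z)*(d + z)))
-20/(1421 + p(32, -5 - 33)) = -20/(1421 + 1/((-5 - 33)² + 62*(-5 - 33) + 66*32 + 32*(-5 - 33))) = -20/(1421 + 1/((-38)² + 62*(-38) + 2112 + 32*(-38))) = -20/(1421 + 1/(1444 - 2356 + 2112 - 1216)) = -20/(1421 + 1/(-16)) = -20/(1421 - 1/16) = -20/22735/16 = -20*16/22735 = -64/4547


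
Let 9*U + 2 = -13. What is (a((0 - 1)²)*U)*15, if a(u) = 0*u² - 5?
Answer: 125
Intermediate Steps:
U = -5/3 (U = -2/9 + (⅑)*(-13) = -2/9 - 13/9 = -5/3 ≈ -1.6667)
a(u) = -5 (a(u) = 0 - 5 = -5)
(a((0 - 1)²)*U)*15 = -5*(-5/3)*15 = (25/3)*15 = 125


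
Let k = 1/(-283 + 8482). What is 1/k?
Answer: 8199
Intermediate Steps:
k = 1/8199 ≈ 0.00012197
1/k = 1/(1/8199) = 8199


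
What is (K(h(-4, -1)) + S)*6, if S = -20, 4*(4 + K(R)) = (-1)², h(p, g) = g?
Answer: -285/2 ≈ -142.50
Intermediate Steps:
K(R) = -15/4 (K(R) = -4 + (¼)*(-1)² = -4 + (¼)*1 = -4 + ¼ = -15/4)
(K(h(-4, -1)) + S)*6 = (-15/4 - 20)*6 = -95/4*6 = -285/2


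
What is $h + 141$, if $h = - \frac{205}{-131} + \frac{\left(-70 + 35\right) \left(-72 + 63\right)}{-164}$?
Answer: $\frac{3021599}{21484} \approx 140.64$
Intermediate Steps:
$h = - \frac{7645}{21484}$ ($h = \left(-205\right) \left(- \frac{1}{131}\right) + \left(-35\right) \left(-9\right) \left(- \frac{1}{164}\right) = \frac{205}{131} + 315 \left(- \frac{1}{164}\right) = \frac{205}{131} - \frac{315}{164} = - \frac{7645}{21484} \approx -0.35585$)
$h + 141 = - \frac{7645}{21484} + 141 = \frac{3021599}{21484}$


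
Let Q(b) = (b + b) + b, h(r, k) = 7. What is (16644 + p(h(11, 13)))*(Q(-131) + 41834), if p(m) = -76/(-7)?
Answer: 4831357544/7 ≈ 6.9019e+8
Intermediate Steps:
Q(b) = 3*b (Q(b) = 2*b + b = 3*b)
p(m) = 76/7 (p(m) = -76*(-⅐) = 76/7)
(16644 + p(h(11, 13)))*(Q(-131) + 41834) = (16644 + 76/7)*(3*(-131) + 41834) = 116584*(-393 + 41834)/7 = (116584/7)*41441 = 4831357544/7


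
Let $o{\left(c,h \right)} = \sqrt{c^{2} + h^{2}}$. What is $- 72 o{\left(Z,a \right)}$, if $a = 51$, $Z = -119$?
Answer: $- 1224 \sqrt{58} \approx -9321.7$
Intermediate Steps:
$- 72 o{\left(Z,a \right)} = - 72 \sqrt{\left(-119\right)^{2} + 51^{2}} = - 72 \sqrt{14161 + 2601} = - 72 \sqrt{16762} = - 72 \cdot 17 \sqrt{58} = - 1224 \sqrt{58}$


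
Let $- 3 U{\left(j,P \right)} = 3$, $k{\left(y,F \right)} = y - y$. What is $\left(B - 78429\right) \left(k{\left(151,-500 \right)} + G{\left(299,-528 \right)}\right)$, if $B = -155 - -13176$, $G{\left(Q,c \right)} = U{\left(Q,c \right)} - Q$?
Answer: $19622400$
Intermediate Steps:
$k{\left(y,F \right)} = 0$
$U{\left(j,P \right)} = -1$ ($U{\left(j,P \right)} = \left(- \frac{1}{3}\right) 3 = -1$)
$G{\left(Q,c \right)} = -1 - Q$
$B = 13021$ ($B = -155 + 13176 = 13021$)
$\left(B - 78429\right) \left(k{\left(151,-500 \right)} + G{\left(299,-528 \right)}\right) = \left(13021 - 78429\right) \left(0 - 300\right) = - 65408 \left(0 - 300\right) = \left(-65408\right) \left(-300\right) = 19622400$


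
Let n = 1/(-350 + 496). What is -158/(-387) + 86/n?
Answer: 4859330/387 ≈ 12556.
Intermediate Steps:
n = 1/146 ≈ 0.0068493
-158/(-387) + 86/n = -158/(-387) + 86/(1/146) = -158*(-1/387) + 86*146 = 158/387 + 12556 = 4859330/387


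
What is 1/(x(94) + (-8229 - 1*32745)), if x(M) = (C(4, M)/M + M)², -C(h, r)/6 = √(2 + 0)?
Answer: -19602893527/629997456768356 + 14639043*√2/1259994913536712 ≈ -3.1099e-5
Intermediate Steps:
C(h, r) = -6*√2 (C(h, r) = -6*√(2 + 0) = -6*√2)
x(M) = (M - 6*√2/M)² (x(M) = ((-6*√2)/M + M)² = (-6*√2/M + M)² = (M - 6*√2/M)²)
1/(x(94) + (-8229 - 1*32745)) = 1/((94² - 6*√2)²/94² + (-8229 - 1*32745)) = 1/((8836 - 6*√2)²/8836 + (-8229 - 32745)) = 1/((8836 - 6*√2)²/8836 - 40974) = 1/(-40974 + (8836 - 6*√2)²/8836)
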